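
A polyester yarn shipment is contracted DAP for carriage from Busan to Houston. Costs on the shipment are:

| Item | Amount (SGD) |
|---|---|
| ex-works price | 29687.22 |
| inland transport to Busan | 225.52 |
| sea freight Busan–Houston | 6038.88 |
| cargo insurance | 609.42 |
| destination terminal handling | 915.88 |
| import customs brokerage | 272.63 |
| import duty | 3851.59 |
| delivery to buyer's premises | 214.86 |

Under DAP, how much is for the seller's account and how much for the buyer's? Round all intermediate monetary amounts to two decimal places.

Seller: SGD 37691.78; buyer: SGD 4124.22

DAP: the seller bears all costs to the named destination except import duty and clearance.
Seller's account: goods 29687.22 + inland to port 225.52 + freight 6038.88 + insurance 609.42 + destination terminal 915.88 + delivery 214.86 = 37691.78
Buyer's account: brokerage 272.63 + duty 3851.59 = 4124.22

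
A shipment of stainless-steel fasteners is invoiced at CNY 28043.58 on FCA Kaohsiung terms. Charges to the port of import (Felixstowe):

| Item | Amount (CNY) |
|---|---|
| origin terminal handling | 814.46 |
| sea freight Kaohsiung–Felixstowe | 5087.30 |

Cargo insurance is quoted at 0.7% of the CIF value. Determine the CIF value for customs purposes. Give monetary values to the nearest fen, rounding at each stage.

Let C be the CIF value. C = FCA price + pre-shipment costs + freight + 0.7% × C
C − 0.7% × C = 28043.58 + 814.46 + 5087.30
0.993 × C = 33945.34
C = 33945.34 / 0.993 = 34184.63
Insurance premium = 0.7% × 34184.63 = 239.29

CIF value: CNY 34184.63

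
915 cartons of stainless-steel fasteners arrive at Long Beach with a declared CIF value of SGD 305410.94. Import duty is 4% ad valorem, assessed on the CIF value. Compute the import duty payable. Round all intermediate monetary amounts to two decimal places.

Import duty = 305410.94 × 4% = 12216.44

Import duty: SGD 12216.44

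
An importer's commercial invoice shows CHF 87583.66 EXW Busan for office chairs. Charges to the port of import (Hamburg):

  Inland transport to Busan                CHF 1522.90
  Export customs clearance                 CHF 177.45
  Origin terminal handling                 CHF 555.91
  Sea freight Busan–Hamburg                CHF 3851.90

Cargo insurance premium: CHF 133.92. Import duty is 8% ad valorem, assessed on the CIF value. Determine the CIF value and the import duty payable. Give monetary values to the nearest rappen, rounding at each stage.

CIF = EXW price + pre-shipment costs + freight + insurance
CIF = 87583.66 + 1522.90 + 177.45 + 555.91 + 3851.90 + 133.92 = 93825.74
Import duty = 93825.74 × 8% = 7506.06

CIF value: CHF 93825.74; import duty: CHF 7506.06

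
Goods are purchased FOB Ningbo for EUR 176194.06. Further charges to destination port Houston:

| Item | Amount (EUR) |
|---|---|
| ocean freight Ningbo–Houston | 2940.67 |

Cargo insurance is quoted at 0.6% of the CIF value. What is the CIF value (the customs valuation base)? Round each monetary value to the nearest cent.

CIF value: EUR 180216.03

Let C be the CIF value. C = FOB price + freight + 0.6% × C
C − 0.6% × C = 176194.06 + 2940.67
0.994 × C = 179134.73
C = 179134.73 / 0.994 = 180216.03
Insurance premium = 0.6% × 180216.03 = 1081.30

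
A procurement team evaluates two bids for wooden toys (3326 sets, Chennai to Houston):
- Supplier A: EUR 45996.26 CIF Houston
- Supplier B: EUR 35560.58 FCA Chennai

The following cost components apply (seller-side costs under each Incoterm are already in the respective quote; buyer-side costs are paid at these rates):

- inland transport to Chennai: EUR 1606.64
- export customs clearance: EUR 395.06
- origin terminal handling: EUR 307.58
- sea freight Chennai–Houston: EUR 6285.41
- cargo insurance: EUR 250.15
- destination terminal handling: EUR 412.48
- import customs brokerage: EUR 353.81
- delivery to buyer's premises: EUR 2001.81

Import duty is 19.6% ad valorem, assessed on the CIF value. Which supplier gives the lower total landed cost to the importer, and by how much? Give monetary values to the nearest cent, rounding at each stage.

Supplier A (CIF):
The CIF price already equals the CIF value: 45996.26
Import duty = 45996.26 × 19.6% = 9015.27
Buyer bears (A): 412.48 + 353.81 + 2001.81 = 2768.10
Landed cost (A) = invoice 45996.26 + 2768.10 + duty 9015.27 = 57779.63
Supplier B (FCA):
CIF value = FCA price + origin terminal + freight + insurance = 35560.58 + 307.58 + 6285.41 + 250.15 = 42403.72
Import duty = 42403.72 × 19.6% = 8311.13
Buyer bears (B): 307.58 + 6285.41 + 250.15 + 412.48 + 353.81 + 2001.81 = 9611.24
Landed cost (B) = invoice 35560.58 + 9611.24 + duty 8311.13 = 53482.95
Difference = |57779.63 − 53482.95| = 4296.68

Supplier B is cheaper by EUR 4296.68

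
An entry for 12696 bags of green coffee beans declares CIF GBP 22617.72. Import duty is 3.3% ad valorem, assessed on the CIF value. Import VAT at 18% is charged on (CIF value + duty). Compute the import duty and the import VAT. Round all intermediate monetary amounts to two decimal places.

Import duty = 22617.72 × 3.3% = 746.38
VAT base = CIF + duty = 22617.72 + 746.38 = 23364.10
Import VAT = 23364.10 × 18% = 4205.54

Import duty: GBP 746.38; import VAT: GBP 4205.54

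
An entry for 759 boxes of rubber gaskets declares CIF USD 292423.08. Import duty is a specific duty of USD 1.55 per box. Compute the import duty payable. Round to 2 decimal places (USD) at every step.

Import duty: USD 1176.45

Import duty = 759 × 1.55 = 1176.45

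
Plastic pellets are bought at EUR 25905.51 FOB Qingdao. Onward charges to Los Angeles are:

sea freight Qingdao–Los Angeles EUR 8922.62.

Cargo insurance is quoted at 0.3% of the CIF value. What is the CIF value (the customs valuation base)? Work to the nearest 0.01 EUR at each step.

CIF value: EUR 34932.93

Let C be the CIF value. C = FOB price + freight + 0.3% × C
C − 0.3% × C = 25905.51 + 8922.62
0.997 × C = 34828.13
C = 34828.13 / 0.997 = 34932.93
Insurance premium = 0.3% × 34932.93 = 104.80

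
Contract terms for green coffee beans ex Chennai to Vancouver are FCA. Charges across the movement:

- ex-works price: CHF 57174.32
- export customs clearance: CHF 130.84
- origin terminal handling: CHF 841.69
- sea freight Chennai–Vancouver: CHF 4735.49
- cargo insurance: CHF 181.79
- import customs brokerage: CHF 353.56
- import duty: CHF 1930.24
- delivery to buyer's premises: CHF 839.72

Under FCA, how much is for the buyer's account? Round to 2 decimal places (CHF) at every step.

FCA: the seller delivers export-cleared goods to the carrier; the buyer bears costs from that point.
Seller's account: goods 57174.32 + export clearance 130.84 = 57305.16
Buyer's account: origin terminal 841.69 + freight 4735.49 + insurance 181.79 + brokerage 353.56 + duty 1930.24 + delivery 839.72 = 8882.49

Buyer's account: CHF 8882.49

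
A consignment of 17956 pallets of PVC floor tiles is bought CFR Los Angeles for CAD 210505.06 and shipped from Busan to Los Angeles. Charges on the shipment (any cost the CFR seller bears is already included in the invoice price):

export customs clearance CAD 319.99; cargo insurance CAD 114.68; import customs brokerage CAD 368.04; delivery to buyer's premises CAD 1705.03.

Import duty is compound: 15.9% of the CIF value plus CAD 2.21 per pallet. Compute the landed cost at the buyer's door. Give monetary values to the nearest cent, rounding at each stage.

Total landed cost: CAD 285864.11

CFR: the seller pays costs through ocean freight to the destination port, but not insurance.
Already in the invoice (seller's account under CFR): export clearance — exclude.
CIF value = CFR price + insurance = 210505.06 + 114.68 = 210619.74
Ad valorem component: 210619.74 × 15.9% = 33488.54
Specific component: 17956 × 2.21 = 39682.76
Import duty = 33488.54 + 39682.76 = 73171.30
Buyer bears: insurance 114.68 + brokerage 368.04 + delivery 1705.03 + duty 73171.30 = 75359.05
Landed cost = invoice 210505.06 + 75359.05 = 285864.11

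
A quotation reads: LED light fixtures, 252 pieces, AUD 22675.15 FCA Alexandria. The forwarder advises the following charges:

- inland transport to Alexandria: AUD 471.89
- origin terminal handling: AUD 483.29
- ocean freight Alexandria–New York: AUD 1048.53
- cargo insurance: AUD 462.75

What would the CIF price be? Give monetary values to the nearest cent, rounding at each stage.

CIF price: AUD 24669.72

Not relevant to the conversion: inland to port — on the seller under both FCA and CIF; already in the FCA price and stays in the CIF price.
From FCA to CIF, the seller additionally bears: origin terminal, freight, insurance.
CIF price = 22675.15 + 483.29 + 1048.53 + 462.75 = 24669.72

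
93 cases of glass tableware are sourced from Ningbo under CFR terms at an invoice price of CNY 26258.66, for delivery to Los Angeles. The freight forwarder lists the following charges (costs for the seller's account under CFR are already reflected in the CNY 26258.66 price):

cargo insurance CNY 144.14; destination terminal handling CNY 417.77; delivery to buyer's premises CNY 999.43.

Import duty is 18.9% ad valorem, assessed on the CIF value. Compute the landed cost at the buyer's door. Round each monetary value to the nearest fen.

Total landed cost: CNY 32810.13

CFR: the seller pays costs through ocean freight to the destination port, but not insurance.
CIF value = CFR price + insurance = 26258.66 + 144.14 = 26402.80
Import duty = 26402.80 × 18.9% = 4990.13
Buyer bears: insurance 144.14 + destination terminal 417.77 + delivery 999.43 + duty 4990.13 = 6551.47
Landed cost = invoice 26258.66 + 6551.47 = 32810.13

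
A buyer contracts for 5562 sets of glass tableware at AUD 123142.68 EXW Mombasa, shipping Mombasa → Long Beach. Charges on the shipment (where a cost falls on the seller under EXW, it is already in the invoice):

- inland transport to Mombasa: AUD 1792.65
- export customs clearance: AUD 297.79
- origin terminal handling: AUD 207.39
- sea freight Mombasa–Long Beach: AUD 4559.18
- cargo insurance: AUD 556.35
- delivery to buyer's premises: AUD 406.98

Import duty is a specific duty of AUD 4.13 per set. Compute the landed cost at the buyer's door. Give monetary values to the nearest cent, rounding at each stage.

Total landed cost: AUD 153934.08

EXW: the seller makes goods available at their premises; the buyer bears all onward costs.
CIF value = EXW price + inland to port + export clearance + origin terminal + freight + insurance = 123142.68 + 1792.65 + 297.79 + 207.39 + 4559.18 + 556.35 = 130556.04
Import duty = 5562 × 4.13 = 22971.06
Buyer bears: inland to port 1792.65 + export clearance 297.79 + origin terminal 207.39 + freight 4559.18 + insurance 556.35 + delivery 406.98 + duty 22971.06 = 30791.40
Landed cost = invoice 123142.68 + 30791.40 = 153934.08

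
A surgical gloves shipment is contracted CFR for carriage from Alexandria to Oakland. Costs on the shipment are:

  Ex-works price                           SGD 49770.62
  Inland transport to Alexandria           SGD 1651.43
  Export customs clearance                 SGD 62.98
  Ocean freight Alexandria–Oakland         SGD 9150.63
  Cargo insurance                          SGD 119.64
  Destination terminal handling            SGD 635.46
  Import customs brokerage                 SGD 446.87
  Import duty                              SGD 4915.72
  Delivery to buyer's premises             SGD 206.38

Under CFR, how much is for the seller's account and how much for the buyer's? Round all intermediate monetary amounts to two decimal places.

CFR: the seller pays costs through ocean freight to the destination port, but not insurance.
Seller's account: goods 49770.62 + inland to port 1651.43 + export clearance 62.98 + freight 9150.63 = 60635.66
Buyer's account: insurance 119.64 + destination terminal 635.46 + brokerage 446.87 + duty 4915.72 + delivery 206.38 = 6324.07

Seller: SGD 60635.66; buyer: SGD 6324.07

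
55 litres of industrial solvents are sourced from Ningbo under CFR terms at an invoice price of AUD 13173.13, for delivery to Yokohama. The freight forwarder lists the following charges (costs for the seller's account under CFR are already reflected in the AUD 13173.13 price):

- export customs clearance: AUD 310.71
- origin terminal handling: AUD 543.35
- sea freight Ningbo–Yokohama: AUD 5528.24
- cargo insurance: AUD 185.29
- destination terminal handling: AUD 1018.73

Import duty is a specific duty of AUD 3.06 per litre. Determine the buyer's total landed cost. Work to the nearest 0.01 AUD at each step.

Total landed cost: AUD 14545.45

CFR: the seller pays costs through ocean freight to the destination port, but not insurance.
Already in the invoice (seller's account under CFR): export clearance, origin terminal, freight — exclude.
CIF value = CFR price + insurance = 13173.13 + 185.29 = 13358.42
Import duty = 55 × 3.06 = 168.30
Buyer bears: insurance 185.29 + destination terminal 1018.73 + duty 168.30 = 1372.32
Landed cost = invoice 13173.13 + 1372.32 = 14545.45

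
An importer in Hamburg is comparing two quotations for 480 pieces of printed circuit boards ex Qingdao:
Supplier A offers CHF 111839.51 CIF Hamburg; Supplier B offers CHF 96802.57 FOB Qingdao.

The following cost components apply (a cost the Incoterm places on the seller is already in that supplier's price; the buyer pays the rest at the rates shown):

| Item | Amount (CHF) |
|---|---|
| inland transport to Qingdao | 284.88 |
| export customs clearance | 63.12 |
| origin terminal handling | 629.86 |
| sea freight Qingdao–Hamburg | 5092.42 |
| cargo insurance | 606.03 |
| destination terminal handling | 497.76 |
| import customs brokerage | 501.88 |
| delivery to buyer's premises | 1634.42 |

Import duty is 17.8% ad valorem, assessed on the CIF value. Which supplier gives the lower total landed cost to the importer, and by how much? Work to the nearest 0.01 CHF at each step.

Supplier B is cheaper by CHF 11000.74

Supplier A (CIF):
The CIF price already equals the CIF value: 111839.51
Import duty = 111839.51 × 17.8% = 19907.43
Buyer bears (A): 497.76 + 501.88 + 1634.42 = 2634.06
Landed cost (A) = invoice 111839.51 + 2634.06 + duty 19907.43 = 134381.00
Supplier B (FOB):
CIF value = FOB price + freight + insurance = 96802.57 + 5092.42 + 606.03 = 102501.02
Import duty = 102501.02 × 17.8% = 18245.18
Buyer bears (B): 5092.42 + 606.03 + 497.76 + 501.88 + 1634.42 = 8332.51
Landed cost (B) = invoice 96802.57 + 8332.51 + duty 18245.18 = 123380.26
Difference = |134381.00 − 123380.26| = 11000.74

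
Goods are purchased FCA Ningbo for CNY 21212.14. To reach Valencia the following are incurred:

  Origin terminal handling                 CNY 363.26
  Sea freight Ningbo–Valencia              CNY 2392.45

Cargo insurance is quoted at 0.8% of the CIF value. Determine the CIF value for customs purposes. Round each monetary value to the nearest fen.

CIF value: CNY 24161.14

Let C be the CIF value. C = FCA price + pre-shipment costs + freight + 0.8% × C
C − 0.8% × C = 21212.14 + 363.26 + 2392.45
0.992 × C = 23967.85
C = 23967.85 / 0.992 = 24161.14
Insurance premium = 0.8% × 24161.14 = 193.29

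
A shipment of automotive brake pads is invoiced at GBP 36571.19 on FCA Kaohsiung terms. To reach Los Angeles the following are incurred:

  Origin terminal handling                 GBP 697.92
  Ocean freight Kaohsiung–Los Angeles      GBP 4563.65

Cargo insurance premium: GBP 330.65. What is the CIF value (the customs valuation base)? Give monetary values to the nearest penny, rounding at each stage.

CIF = FCA price + pre-shipment costs + freight + insurance
CIF = 36571.19 + 697.92 + 4563.65 + 330.65 = 42163.41

CIF value: GBP 42163.41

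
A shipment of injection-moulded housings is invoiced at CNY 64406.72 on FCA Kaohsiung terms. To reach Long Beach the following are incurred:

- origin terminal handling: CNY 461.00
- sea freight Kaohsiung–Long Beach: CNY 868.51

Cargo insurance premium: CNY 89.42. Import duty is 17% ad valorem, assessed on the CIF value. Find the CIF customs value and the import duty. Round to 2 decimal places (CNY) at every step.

CIF = FCA price + pre-shipment costs + freight + insurance
CIF = 64406.72 + 461.00 + 868.51 + 89.42 = 65825.65
Import duty = 65825.65 × 17% = 11190.36

CIF value: CNY 65825.65; import duty: CNY 11190.36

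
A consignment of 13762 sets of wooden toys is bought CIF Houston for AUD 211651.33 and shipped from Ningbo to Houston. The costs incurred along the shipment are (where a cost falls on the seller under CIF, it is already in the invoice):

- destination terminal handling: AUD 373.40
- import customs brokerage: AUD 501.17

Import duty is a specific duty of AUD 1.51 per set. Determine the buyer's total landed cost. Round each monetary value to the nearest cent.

CIF: the seller pays costs through ocean freight and marine insurance to the destination port.
The CIF price already equals the CIF value: 211651.33
Import duty = 13762 × 1.51 = 20780.62
Buyer bears: destination terminal 373.40 + brokerage 501.17 + duty 20780.62 = 21655.19
Landed cost = invoice 211651.33 + 21655.19 = 233306.52

Total landed cost: AUD 233306.52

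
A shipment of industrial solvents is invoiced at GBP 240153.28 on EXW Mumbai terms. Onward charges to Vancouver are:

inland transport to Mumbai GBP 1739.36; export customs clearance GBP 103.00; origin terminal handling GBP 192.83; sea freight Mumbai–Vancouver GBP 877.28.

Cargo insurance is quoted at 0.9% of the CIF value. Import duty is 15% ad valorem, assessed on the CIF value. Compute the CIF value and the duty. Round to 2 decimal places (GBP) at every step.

CIF value: GBP 245273.21; import duty: GBP 36790.98

Let C be the CIF value. C = EXW price + pre-shipment costs + freight + 0.9% × C
C − 0.9% × C = 240153.28 + 1739.36 + 103.00 + 192.83 + 877.28
0.991 × C = 243065.75
C = 243065.75 / 0.991 = 245273.21
Insurance premium = 0.9% × 245273.21 = 2207.46
Import duty = 245273.21 × 15% = 36790.98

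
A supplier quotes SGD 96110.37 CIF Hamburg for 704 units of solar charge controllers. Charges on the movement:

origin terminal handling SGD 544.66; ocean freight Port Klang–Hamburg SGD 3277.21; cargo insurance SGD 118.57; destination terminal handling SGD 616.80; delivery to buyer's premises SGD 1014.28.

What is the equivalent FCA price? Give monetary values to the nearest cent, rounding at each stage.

FCA price: SGD 92169.93

Not relevant to the conversion: destination terminal, delivery — on the buyer under both terms; not part of either seller's price.
From CIF to FCA, the seller no longer bears: origin terminal, freight, insurance.
FCA price = 96110.37 − 544.66 − 3277.21 − 118.57 = 92169.93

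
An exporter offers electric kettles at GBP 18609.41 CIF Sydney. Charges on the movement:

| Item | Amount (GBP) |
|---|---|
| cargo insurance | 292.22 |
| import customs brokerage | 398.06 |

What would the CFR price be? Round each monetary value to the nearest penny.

CFR price: GBP 18317.19

Not relevant to the conversion: brokerage — on the buyer under both terms; not part of either seller's price.
From CIF to CFR, the seller no longer bears: insurance.
CFR price = 18609.41 − 292.22 = 18317.19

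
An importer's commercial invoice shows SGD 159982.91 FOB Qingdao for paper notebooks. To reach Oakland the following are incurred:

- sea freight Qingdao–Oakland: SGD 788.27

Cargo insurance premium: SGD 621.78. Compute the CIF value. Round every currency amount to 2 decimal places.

CIF = FOB price + freight + insurance
CIF = 159982.91 + 788.27 + 621.78 = 161392.96

CIF value: SGD 161392.96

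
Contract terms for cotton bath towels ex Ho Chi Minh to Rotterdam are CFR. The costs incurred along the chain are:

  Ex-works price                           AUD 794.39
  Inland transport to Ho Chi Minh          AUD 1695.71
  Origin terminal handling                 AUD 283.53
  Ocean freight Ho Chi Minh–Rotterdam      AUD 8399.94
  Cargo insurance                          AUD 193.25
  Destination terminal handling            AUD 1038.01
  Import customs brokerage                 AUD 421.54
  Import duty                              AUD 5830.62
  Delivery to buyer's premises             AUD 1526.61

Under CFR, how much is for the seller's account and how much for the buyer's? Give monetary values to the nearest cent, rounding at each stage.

CFR: the seller pays costs through ocean freight to the destination port, but not insurance.
Seller's account: goods 794.39 + inland to port 1695.71 + origin terminal 283.53 + freight 8399.94 = 11173.57
Buyer's account: insurance 193.25 + destination terminal 1038.01 + brokerage 421.54 + duty 5830.62 + delivery 1526.61 = 9010.03

Seller: AUD 11173.57; buyer: AUD 9010.03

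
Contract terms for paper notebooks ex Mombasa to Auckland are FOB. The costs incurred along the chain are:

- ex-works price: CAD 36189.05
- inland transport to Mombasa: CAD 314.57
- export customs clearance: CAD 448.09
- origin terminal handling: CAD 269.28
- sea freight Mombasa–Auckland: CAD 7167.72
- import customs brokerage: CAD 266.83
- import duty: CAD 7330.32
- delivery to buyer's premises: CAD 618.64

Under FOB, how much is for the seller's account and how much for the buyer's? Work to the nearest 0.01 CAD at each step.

Seller: CAD 37220.99; buyer: CAD 15383.51

FOB: the seller bears costs until goods are on board at the origin port; the buyer bears freight, insurance and all costs thereafter.
Seller's account: goods 36189.05 + inland to port 314.57 + export clearance 448.09 + origin terminal 269.28 = 37220.99
Buyer's account: freight 7167.72 + brokerage 266.83 + duty 7330.32 + delivery 618.64 = 15383.51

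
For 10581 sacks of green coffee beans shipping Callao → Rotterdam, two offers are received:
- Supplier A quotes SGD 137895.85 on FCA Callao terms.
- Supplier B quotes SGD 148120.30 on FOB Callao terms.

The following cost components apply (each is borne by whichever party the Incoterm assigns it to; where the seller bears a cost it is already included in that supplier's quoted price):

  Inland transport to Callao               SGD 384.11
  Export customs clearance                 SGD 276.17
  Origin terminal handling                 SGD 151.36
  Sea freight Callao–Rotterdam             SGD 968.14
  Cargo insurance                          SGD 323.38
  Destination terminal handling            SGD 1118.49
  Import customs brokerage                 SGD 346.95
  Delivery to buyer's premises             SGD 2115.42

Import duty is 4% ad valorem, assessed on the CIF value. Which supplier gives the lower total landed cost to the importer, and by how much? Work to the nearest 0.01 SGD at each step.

Supplier A is cheaper by SGD 10476.01

Supplier A (FCA):
CIF value = FCA price + origin terminal + freight + insurance = 137895.85 + 151.36 + 968.14 + 323.38 = 139338.73
Import duty = 139338.73 × 4% = 5573.55
Buyer bears (A): 151.36 + 968.14 + 323.38 + 1118.49 + 346.95 + 2115.42 = 5023.74
Landed cost (A) = invoice 137895.85 + 5023.74 + duty 5573.55 = 148493.14
Supplier B (FOB):
CIF value = FOB price + freight + insurance = 148120.30 + 968.14 + 323.38 = 149411.82
Import duty = 149411.82 × 4% = 5976.47
Buyer bears (B): 968.14 + 323.38 + 1118.49 + 346.95 + 2115.42 = 4872.38
Landed cost (B) = invoice 148120.30 + 4872.38 + duty 5976.47 = 158969.15
Difference = |148493.14 − 158969.15| = 10476.01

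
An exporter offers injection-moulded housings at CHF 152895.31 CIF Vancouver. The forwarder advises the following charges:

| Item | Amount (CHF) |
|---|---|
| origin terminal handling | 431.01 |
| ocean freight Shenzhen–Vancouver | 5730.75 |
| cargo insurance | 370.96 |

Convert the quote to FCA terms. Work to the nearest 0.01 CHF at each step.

FCA price: CHF 146362.59

From CIF to FCA, the seller no longer bears: origin terminal, freight, insurance.
FCA price = 152895.31 − 431.01 − 5730.75 − 370.96 = 146362.59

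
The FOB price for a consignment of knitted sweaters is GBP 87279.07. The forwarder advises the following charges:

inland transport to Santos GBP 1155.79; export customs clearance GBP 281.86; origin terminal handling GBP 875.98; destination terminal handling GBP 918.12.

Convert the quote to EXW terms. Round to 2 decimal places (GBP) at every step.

EXW price: GBP 84965.44

Not relevant to the conversion: destination terminal — on the buyer under both terms; not part of either seller's price.
From FOB to EXW, the seller no longer bears: inland to port, export clearance, origin terminal.
EXW price = 87279.07 − 1155.79 − 281.86 − 875.98 = 84965.44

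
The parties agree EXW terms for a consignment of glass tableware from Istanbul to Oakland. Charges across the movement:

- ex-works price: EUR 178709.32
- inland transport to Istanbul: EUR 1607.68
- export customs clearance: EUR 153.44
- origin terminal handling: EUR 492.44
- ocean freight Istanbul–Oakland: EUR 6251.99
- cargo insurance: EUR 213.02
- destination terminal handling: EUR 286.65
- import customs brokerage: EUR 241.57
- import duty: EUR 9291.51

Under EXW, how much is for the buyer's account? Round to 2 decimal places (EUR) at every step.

EXW: the seller makes goods available at their premises; the buyer bears all onward costs.
Seller's account: goods 178709.32 = 178709.32
Buyer's account: inland to port 1607.68 + export clearance 153.44 + origin terminal 492.44 + freight 6251.99 + insurance 213.02 + destination terminal 286.65 + brokerage 241.57 + duty 9291.51 = 18538.30

Buyer's account: EUR 18538.30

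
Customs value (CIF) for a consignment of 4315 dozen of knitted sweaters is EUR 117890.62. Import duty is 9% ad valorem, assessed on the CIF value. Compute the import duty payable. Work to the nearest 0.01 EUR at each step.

Import duty: EUR 10610.16

Import duty = 117890.62 × 9% = 10610.16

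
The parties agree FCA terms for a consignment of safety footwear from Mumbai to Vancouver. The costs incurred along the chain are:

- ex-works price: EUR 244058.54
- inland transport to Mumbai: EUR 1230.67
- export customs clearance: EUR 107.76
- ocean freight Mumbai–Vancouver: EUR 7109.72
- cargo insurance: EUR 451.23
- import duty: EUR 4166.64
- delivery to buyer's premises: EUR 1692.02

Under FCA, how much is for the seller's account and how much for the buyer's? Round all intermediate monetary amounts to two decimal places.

FCA: the seller delivers export-cleared goods to the carrier; the buyer bears costs from that point.
Seller's account: goods 244058.54 + inland to port 1230.67 + export clearance 107.76 = 245396.97
Buyer's account: freight 7109.72 + insurance 451.23 + duty 4166.64 + delivery 1692.02 = 13419.61

Seller: EUR 245396.97; buyer: EUR 13419.61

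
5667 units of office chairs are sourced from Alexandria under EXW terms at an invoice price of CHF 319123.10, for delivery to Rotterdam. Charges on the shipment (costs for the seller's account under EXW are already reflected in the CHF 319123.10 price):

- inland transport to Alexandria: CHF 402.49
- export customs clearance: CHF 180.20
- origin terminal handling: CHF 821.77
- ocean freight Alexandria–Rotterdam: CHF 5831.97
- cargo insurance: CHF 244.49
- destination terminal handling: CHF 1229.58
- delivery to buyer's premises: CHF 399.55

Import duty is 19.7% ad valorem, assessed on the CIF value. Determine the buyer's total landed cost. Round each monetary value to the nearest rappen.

Total landed cost: CHF 392574.14

EXW: the seller makes goods available at their premises; the buyer bears all onward costs.
CIF value = EXW price + inland to port + export clearance + origin terminal + freight + insurance = 319123.10 + 402.49 + 180.20 + 821.77 + 5831.97 + 244.49 = 326604.02
Import duty = 326604.02 × 19.7% = 64340.99
Buyer bears: inland to port 402.49 + export clearance 180.20 + origin terminal 821.77 + freight 5831.97 + insurance 244.49 + destination terminal 1229.58 + delivery 399.55 + duty 64340.99 = 73451.04
Landed cost = invoice 319123.10 + 73451.04 = 392574.14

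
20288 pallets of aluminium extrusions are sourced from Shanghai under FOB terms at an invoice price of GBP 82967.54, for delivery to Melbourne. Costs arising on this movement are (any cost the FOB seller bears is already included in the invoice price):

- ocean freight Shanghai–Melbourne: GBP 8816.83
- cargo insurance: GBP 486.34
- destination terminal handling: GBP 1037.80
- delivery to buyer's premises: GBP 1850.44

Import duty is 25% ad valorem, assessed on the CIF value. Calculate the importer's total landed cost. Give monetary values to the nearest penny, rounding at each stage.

FOB: the seller bears costs until goods are on board at the origin port; the buyer bears freight, insurance and all costs thereafter.
CIF value = FOB price + freight + insurance = 82967.54 + 8816.83 + 486.34 = 92270.71
Import duty = 92270.71 × 25% = 23067.68
Buyer bears: freight 8816.83 + insurance 486.34 + destination terminal 1037.80 + delivery 1850.44 + duty 23067.68 = 35259.09
Landed cost = invoice 82967.54 + 35259.09 = 118226.63

Total landed cost: GBP 118226.63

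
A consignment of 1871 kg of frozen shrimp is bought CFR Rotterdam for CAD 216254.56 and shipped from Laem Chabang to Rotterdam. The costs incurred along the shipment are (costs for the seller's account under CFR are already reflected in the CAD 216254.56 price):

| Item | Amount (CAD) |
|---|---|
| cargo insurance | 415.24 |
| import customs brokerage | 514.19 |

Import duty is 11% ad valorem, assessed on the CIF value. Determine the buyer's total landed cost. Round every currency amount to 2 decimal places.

CFR: the seller pays costs through ocean freight to the destination port, but not insurance.
CIF value = CFR price + insurance = 216254.56 + 415.24 = 216669.80
Import duty = 216669.80 × 11% = 23833.68
Buyer bears: insurance 415.24 + brokerage 514.19 + duty 23833.68 = 24763.11
Landed cost = invoice 216254.56 + 24763.11 = 241017.67

Total landed cost: CAD 241017.67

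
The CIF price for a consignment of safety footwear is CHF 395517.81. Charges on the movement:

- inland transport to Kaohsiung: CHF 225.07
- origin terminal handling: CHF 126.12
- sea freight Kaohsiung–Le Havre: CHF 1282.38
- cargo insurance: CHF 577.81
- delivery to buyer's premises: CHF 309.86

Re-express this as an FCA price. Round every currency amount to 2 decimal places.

Not relevant to the conversion: inland to port — on the seller under both CIF and FCA; already in the CIF price and stays in the FCA price. delivery — on the buyer under both terms; not part of either seller's price.
From CIF to FCA, the seller no longer bears: origin terminal, freight, insurance.
FCA price = 395517.81 − 126.12 − 1282.38 − 577.81 = 393531.50

FCA price: CHF 393531.50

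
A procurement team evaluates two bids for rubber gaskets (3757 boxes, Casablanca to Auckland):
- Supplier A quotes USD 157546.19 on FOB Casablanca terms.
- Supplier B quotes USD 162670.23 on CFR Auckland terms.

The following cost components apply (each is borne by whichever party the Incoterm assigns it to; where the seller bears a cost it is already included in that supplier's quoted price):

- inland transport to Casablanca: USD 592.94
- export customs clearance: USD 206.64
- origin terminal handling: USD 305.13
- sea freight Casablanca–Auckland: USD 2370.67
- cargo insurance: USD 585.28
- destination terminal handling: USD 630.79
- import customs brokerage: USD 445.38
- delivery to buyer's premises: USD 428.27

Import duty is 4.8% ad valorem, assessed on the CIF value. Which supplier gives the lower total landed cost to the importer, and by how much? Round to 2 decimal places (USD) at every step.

Supplier A (FOB):
CIF value = FOB price + freight + insurance = 157546.19 + 2370.67 + 585.28 = 160502.14
Import duty = 160502.14 × 4.8% = 7704.10
Buyer bears (A): 2370.67 + 585.28 + 630.79 + 445.38 + 428.27 = 4460.39
Landed cost (A) = invoice 157546.19 + 4460.39 + duty 7704.10 = 169710.68
Supplier B (CFR):
CIF value = CFR price + insurance = 162670.23 + 585.28 = 163255.51
Import duty = 163255.51 × 4.8% = 7836.26
Buyer bears (B): 585.28 + 630.79 + 445.38 + 428.27 = 2089.72
Landed cost (B) = invoice 162670.23 + 2089.72 + duty 7836.26 = 172596.21
Difference = |169710.68 − 172596.21| = 2885.53

Supplier A is cheaper by USD 2885.53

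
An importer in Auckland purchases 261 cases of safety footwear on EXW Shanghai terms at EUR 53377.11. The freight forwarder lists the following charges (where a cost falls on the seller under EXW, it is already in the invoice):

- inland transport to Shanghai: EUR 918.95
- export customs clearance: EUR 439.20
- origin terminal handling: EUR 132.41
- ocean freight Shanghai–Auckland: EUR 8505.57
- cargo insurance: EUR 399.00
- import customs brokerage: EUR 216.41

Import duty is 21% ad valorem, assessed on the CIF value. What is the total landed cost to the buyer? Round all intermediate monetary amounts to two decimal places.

Total landed cost: EUR 77380.82

EXW: the seller makes goods available at their premises; the buyer bears all onward costs.
CIF value = EXW price + inland to port + export clearance + origin terminal + freight + insurance = 53377.11 + 918.95 + 439.20 + 132.41 + 8505.57 + 399.00 = 63772.24
Import duty = 63772.24 × 21% = 13392.17
Buyer bears: inland to port 918.95 + export clearance 439.20 + origin terminal 132.41 + freight 8505.57 + insurance 399.00 + brokerage 216.41 + duty 13392.17 = 24003.71
Landed cost = invoice 53377.11 + 24003.71 = 77380.82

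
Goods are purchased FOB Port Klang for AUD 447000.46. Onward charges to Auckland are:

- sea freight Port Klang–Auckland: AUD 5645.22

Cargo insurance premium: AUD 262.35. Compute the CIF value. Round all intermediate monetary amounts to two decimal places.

CIF = FOB price + freight + insurance
CIF = 447000.46 + 5645.22 + 262.35 = 452908.03

CIF value: AUD 452908.03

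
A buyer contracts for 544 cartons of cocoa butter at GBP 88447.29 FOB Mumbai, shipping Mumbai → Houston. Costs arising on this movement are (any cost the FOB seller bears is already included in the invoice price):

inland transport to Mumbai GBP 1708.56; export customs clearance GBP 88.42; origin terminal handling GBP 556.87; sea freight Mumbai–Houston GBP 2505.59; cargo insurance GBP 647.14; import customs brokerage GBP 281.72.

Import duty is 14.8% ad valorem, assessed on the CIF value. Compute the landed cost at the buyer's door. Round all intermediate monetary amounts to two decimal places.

Total landed cost: GBP 105438.54

FOB: the seller bears costs until goods are on board at the origin port; the buyer bears freight, insurance and all costs thereafter.
Already in the invoice (seller's account under FOB): inland to port, export clearance, origin terminal — exclude.
CIF value = FOB price + freight + insurance = 88447.29 + 2505.59 + 647.14 = 91600.02
Import duty = 91600.02 × 14.8% = 13556.80
Buyer bears: freight 2505.59 + insurance 647.14 + brokerage 281.72 + duty 13556.80 = 16991.25
Landed cost = invoice 88447.29 + 16991.25 = 105438.54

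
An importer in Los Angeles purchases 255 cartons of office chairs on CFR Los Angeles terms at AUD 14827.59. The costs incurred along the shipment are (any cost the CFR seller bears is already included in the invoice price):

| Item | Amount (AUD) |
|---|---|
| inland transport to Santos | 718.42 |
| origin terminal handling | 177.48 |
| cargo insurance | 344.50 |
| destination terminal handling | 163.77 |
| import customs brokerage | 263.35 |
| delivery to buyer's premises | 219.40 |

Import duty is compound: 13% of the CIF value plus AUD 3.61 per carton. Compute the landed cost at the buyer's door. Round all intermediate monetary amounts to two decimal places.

Total landed cost: AUD 18711.53

CFR: the seller pays costs through ocean freight to the destination port, but not insurance.
Already in the invoice (seller's account under CFR): inland to port, origin terminal — exclude.
CIF value = CFR price + insurance = 14827.59 + 344.50 = 15172.09
Ad valorem component: 15172.09 × 13% = 1972.37
Specific component: 255 × 3.61 = 920.55
Import duty = 1972.37 + 920.55 = 2892.92
Buyer bears: insurance 344.50 + destination terminal 163.77 + brokerage 263.35 + delivery 219.40 + duty 2892.92 = 3883.94
Landed cost = invoice 14827.59 + 3883.94 = 18711.53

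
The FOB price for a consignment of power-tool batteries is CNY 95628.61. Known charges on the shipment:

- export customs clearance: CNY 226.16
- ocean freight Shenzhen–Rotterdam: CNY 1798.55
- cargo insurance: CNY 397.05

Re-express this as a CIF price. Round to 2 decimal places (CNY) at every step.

CIF price: CNY 97824.21

Not relevant to the conversion: export clearance — on the seller under both FOB and CIF; already in the FOB price and stays in the CIF price.
From FOB to CIF, the seller additionally bears: freight, insurance.
CIF price = 95628.61 + 1798.55 + 397.05 = 97824.21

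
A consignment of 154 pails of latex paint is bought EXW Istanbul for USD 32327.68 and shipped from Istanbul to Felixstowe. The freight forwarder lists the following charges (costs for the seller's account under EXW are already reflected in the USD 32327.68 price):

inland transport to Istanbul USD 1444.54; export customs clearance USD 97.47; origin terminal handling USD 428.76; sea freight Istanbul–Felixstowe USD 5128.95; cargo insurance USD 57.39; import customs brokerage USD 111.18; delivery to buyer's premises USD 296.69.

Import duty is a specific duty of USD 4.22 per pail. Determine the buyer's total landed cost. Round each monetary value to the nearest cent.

EXW: the seller makes goods available at their premises; the buyer bears all onward costs.
CIF value = EXW price + inland to port + export clearance + origin terminal + freight + insurance = 32327.68 + 1444.54 + 97.47 + 428.76 + 5128.95 + 57.39 = 39484.79
Import duty = 154 × 4.22 = 649.88
Buyer bears: inland to port 1444.54 + export clearance 97.47 + origin terminal 428.76 + freight 5128.95 + insurance 57.39 + brokerage 111.18 + delivery 296.69 + duty 649.88 = 8214.86
Landed cost = invoice 32327.68 + 8214.86 = 40542.54

Total landed cost: USD 40542.54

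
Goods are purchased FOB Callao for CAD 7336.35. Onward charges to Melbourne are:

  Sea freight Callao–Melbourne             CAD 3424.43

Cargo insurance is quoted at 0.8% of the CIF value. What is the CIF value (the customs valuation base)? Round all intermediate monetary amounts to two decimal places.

Let C be the CIF value. C = FOB price + freight + 0.8% × C
C − 0.8% × C = 7336.35 + 3424.43
0.992 × C = 10760.78
C = 10760.78 / 0.992 = 10847.56
Insurance premium = 0.8% × 10847.56 = 86.78

CIF value: CAD 10847.56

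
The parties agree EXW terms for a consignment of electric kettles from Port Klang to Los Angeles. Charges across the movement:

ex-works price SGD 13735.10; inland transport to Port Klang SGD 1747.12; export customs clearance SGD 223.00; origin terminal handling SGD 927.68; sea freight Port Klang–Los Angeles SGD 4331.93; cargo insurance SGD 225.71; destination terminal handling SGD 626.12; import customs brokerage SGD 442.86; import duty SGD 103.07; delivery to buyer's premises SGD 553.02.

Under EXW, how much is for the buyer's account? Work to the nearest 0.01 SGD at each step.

EXW: the seller makes goods available at their premises; the buyer bears all onward costs.
Seller's account: goods 13735.10 = 13735.10
Buyer's account: inland to port 1747.12 + export clearance 223.00 + origin terminal 927.68 + freight 4331.93 + insurance 225.71 + destination terminal 626.12 + brokerage 442.86 + duty 103.07 + delivery 553.02 = 9180.51

Buyer's account: SGD 9180.51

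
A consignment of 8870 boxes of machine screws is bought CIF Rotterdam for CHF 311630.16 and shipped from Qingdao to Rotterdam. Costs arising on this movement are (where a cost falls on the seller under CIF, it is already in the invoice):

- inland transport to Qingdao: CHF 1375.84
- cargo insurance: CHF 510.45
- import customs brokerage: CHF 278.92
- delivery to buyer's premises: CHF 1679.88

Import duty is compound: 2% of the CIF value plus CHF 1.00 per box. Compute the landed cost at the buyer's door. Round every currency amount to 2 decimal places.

Total landed cost: CHF 328691.56

CIF: the seller pays costs through ocean freight and marine insurance to the destination port.
Already in the invoice (seller's account under CIF): inland to port, insurance — exclude.
The CIF price already equals the CIF value: 311630.16
Ad valorem component: 311630.16 × 2% = 6232.60
Specific component: 8870 × 1.00 = 8870.00
Import duty = 6232.60 + 8870.00 = 15102.60
Buyer bears: brokerage 278.92 + delivery 1679.88 + duty 15102.60 = 17061.40
Landed cost = invoice 311630.16 + 17061.40 = 328691.56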